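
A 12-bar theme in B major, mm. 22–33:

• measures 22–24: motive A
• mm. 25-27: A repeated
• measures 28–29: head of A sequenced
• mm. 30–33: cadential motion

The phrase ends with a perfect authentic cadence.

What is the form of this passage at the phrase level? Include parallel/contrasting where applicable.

sentence

Basic idea (measures 22-24) + its repetition (mm. 25-27) form the presentation; fragmentation and cadence (measures 28–33) form the continuation — the 12-bar whole is a sentence.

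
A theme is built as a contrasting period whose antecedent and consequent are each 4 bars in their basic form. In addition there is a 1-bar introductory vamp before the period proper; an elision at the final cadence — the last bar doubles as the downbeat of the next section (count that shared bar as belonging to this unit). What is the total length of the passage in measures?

9 measures

Basic contrasting period: 4 + 4 = 8 bars.
8 (basic form) + 1 (introduction) = 9.
The elision shares a bar with the next section but does not change this unit's count.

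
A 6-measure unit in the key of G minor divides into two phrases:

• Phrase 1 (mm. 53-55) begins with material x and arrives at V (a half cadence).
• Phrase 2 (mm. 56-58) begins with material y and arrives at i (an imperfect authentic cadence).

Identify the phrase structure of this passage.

Phrase 1 ends with a half cadence (weaker) and phrase 2 with an imperfect authentic cadence (stronger): antecedent + consequent = a period.
The two phrases open with different material (x / y), so the period is contrasting.

contrasting period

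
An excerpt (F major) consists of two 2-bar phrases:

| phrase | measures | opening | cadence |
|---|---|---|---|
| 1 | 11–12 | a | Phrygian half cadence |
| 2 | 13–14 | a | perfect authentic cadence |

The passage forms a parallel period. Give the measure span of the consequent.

The phrase ending with the weaker cadence (Phrygian half cadence) is the antecedent; the one ending more conclusively (perfect authentic cadence) is the consequent. The consequent is measures 13–14.

measures 13–14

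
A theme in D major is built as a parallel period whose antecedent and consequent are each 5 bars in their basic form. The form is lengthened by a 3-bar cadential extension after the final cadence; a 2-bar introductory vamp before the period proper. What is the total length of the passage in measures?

15 measures

Basic parallel period: 5 + 5 = 10 bars.
10 (basic form) + 3 (cadential extension) + 2 (introduction) = 15.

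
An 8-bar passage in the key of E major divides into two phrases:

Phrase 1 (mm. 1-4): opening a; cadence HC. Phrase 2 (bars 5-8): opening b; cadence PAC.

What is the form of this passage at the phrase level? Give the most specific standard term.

contrasting period

Phrase 1 ends with a half cadence (weaker) and phrase 2 with a perfect authentic cadence (stronger): antecedent + consequent = a period.
The two phrases open with different material (a / b), so the period is contrasting.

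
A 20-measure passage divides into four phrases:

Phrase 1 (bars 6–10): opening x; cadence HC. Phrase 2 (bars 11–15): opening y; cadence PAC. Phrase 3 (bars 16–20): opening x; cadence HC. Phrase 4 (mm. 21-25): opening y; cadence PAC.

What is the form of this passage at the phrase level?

repeated period

The cadence pattern HC–PAC–HC–PAC is weak–strong twice, and phrases 3–4 restate phrases 1–2: a period heard twice, not a double period (which would end weakly at phrase 2).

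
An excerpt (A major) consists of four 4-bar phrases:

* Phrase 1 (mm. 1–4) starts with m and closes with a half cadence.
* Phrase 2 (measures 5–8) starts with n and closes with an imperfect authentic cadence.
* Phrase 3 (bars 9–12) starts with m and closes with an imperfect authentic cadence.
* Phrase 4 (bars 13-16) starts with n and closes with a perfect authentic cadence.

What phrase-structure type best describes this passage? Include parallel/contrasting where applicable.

Four phrases in two halves: the first half (bars 1–8) ends with an imperfect authentic cadence, the second (bars 9-16) with a perfect authentic cadence — a large antecedent–consequent pair, i.e. a double period.
Phrase 3 begins with the same material as phrase 1, making it parallel.

parallel double period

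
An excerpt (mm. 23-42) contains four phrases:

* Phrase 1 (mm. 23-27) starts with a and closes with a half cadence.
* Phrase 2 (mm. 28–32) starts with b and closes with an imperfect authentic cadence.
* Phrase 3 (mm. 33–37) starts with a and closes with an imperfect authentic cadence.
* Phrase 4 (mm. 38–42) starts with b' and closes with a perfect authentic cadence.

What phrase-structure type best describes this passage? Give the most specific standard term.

Four phrases in two halves: the first half (mm. 23–32) ends with an imperfect authentic cadence, the second (mm. 33–42) with a perfect authentic cadence — a large antecedent–consequent pair, i.e. a double period.
Phrase 3 begins with the same material as phrase 1, making it parallel.

parallel double period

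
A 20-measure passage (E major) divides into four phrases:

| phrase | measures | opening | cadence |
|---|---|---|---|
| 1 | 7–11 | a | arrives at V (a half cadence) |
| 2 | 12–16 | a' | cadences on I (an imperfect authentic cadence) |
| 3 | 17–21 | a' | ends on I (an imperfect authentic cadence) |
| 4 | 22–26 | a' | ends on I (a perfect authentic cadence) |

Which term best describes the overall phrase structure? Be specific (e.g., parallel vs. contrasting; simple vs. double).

parallel double period

Four phrases in two halves: the first half (mm. 7–16) ends with an imperfect authentic cadence, the second (measures 17–26) with a perfect authentic cadence — a large antecedent–consequent pair, i.e. a double period.
Phrase 3 begins with the same material as phrase 1, making it parallel.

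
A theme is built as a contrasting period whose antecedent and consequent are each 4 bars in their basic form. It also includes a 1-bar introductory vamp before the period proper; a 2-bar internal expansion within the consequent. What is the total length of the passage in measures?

Basic contrasting period: 4 + 4 = 8 bars.
8 (basic form) + 1 (introduction) + 2 (internal expansion) = 11.

11 measures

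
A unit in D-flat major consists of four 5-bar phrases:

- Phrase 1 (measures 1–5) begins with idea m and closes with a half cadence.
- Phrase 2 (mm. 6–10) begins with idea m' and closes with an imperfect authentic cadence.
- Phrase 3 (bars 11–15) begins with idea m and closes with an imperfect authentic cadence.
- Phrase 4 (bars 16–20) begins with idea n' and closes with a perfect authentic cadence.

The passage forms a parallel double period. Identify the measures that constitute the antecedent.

In a double period the four phrases pair into a large antecedent (phrases 1–2, ending imperfect authentic cadence) and a large consequent (phrases 3–4, ending perfect authentic cadence). The antecedent spans measures 1–10.

measures 1–10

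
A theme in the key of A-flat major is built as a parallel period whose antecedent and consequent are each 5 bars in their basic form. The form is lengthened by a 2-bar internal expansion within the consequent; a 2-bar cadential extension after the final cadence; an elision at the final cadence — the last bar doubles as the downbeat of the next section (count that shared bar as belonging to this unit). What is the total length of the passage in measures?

Basic parallel period: 5 + 5 = 10 bars.
10 (basic form) + 2 (internal expansion) + 2 (cadential extension) = 14.
The elision shares a bar with the next section but does not change this unit's count.

14 measures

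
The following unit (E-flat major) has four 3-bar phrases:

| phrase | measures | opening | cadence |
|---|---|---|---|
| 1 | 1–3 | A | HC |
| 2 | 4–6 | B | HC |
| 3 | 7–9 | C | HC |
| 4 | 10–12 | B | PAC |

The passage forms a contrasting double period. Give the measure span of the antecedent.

In a double period the four phrases pair into a large antecedent (phrases 1–2, ending half cadence) and a large consequent (phrases 3–4, ending perfect authentic cadence). The antecedent spans measures 1-6.

measures 1–6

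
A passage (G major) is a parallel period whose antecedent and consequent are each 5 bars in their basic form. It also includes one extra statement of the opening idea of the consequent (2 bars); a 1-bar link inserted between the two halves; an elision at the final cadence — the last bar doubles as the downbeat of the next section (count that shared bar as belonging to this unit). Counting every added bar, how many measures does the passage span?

Basic parallel period: 5 + 5 = 10 bars.
10 (basic form) + 2 (extra statement) + 1 (link) = 13.
The elision shares a bar with the next section but does not change this unit's count.

13 measures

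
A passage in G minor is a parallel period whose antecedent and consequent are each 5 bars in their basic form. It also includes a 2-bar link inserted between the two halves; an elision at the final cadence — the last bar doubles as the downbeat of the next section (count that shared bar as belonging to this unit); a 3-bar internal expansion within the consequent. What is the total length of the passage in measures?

Basic parallel period: 5 + 5 = 10 bars.
10 (basic form) + 2 (link) + 3 (internal expansion) = 15.
The elision shares a bar with the next section but does not change this unit's count.

15 measures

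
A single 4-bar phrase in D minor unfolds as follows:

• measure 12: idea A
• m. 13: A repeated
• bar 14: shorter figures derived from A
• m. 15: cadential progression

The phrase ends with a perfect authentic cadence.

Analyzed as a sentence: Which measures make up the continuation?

After the presentation (bars 12–13), the continuation covers the fragmentation through the cadence: bars 14-15.

measures 14–15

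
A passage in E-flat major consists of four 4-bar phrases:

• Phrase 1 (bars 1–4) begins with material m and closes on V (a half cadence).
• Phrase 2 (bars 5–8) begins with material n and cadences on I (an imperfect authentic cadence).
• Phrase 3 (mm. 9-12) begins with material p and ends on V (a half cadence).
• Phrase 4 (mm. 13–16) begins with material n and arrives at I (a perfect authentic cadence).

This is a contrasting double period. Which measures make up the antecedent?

measures 1–8

In a double period the first pair of phrases (ending imperfect authentic cadence) is the large antecedent and the second pair (ending perfect authentic cadence) is the large consequent; the antecedent is measures 1–8.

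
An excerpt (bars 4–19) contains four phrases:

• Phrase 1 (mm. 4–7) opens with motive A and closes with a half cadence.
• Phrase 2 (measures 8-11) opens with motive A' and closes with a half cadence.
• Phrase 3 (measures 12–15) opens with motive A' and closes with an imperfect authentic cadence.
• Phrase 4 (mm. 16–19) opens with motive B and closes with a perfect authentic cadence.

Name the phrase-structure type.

Four phrases in two halves: the first half (mm. 4–11) ends with a half cadence, the second (mm. 12-19) with a perfect authentic cadence — a large antecedent–consequent pair, i.e. a double period.
Phrase 3 begins with the same material as phrase 1, making it parallel.

parallel double period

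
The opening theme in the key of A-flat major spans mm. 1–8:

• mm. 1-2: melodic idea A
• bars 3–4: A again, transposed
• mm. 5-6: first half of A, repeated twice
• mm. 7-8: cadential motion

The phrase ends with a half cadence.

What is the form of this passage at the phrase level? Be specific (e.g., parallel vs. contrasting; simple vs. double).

sentence

Basic idea (bars 1–2) + its repetition (bars 3-4) form the presentation; fragmentation and cadence (bars 5–8) form the continuation — the 8-bar whole is a sentence.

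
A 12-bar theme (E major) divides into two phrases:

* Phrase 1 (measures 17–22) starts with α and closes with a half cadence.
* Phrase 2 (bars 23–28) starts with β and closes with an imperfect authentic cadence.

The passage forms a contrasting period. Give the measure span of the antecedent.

measures 17–22

The phrase ending with the weaker cadence (half cadence) is the antecedent; the one ending more conclusively (imperfect authentic cadence) is the consequent. The antecedent is measures 17–22.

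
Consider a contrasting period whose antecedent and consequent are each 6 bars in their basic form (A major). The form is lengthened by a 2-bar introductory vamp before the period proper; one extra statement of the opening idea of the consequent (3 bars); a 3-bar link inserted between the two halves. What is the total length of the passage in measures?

Basic contrasting period: 6 + 6 = 12 bars.
12 (basic form) + 2 (introduction) + 3 (extra statement) + 3 (link) = 20.

20 measures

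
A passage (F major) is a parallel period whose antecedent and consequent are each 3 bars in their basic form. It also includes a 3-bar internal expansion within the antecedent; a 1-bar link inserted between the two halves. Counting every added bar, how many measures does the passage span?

Basic parallel period: 3 + 3 = 6 bars.
6 (basic form) + 3 (internal expansion) + 1 (link) = 10.

10 measures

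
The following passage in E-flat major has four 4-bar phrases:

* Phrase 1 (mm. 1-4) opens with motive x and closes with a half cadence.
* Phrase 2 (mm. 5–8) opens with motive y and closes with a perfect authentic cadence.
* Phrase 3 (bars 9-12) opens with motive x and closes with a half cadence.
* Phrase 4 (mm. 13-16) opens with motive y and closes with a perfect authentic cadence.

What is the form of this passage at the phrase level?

repeated period

The cadence pattern HC–PAC–HC–PAC is weak–strong twice, and phrases 3–4 restate phrases 1–2: a period heard twice, not a double period (which would end weakly at phrase 2).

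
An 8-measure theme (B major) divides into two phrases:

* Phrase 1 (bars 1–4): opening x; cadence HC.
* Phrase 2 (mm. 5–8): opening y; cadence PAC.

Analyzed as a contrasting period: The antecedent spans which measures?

measures 1–4

The antecedent is the phrase ending with the weaker cadence (half cadence, phrase 1) and the consequent the one ending more conclusively (perfect authentic cadence, phrase 2); the antecedent is mm. 1–4.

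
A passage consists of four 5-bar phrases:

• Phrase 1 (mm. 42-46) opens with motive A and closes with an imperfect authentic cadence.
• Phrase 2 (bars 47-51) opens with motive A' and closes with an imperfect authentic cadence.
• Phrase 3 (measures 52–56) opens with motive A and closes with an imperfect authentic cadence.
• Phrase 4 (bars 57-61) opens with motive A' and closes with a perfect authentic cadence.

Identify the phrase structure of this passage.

parallel double period

Four phrases in two halves: the first half (mm. 42-51) ends with an imperfect authentic cadence, the second (mm. 52–61) with a perfect authentic cadence — a large antecedent–consequent pair, i.e. a double period.
Phrase 3 begins with the same material as phrase 1, making it parallel.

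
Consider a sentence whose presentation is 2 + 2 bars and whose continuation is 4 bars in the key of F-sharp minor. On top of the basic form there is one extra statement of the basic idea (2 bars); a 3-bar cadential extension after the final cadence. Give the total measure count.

Basic sentence: 2 + 2 + 4 = 8 bars.
8 (basic form) + 2 (extra statement) + 3 (cadential extension) = 13.

13 measures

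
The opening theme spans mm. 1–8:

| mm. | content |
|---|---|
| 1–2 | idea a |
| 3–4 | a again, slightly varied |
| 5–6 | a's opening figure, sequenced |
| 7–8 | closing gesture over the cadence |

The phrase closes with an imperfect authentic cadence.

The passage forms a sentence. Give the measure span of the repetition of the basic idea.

The presentation of a sentence is the basic idea (measures 1-2) plus its repetition (mm. 3–4); the repetition of the basic idea is therefore mm. 3-4.

measures 3–4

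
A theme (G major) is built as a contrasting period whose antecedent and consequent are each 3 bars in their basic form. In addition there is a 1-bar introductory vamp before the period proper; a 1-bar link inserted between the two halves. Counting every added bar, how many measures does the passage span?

8 measures

Basic contrasting period: 3 + 3 = 6 bars.
6 (basic form) + 1 (introduction) + 1 (link) = 8.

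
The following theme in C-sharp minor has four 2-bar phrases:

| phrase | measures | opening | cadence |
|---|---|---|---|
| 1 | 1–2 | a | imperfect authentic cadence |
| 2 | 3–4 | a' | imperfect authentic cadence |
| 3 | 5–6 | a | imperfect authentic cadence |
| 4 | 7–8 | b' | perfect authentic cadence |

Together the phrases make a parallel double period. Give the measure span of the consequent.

In a double period the first pair of phrases (ending imperfect authentic cadence) is the large antecedent and the second pair (ending perfect authentic cadence) is the large consequent; the consequent is measures 5–8.

measures 5–8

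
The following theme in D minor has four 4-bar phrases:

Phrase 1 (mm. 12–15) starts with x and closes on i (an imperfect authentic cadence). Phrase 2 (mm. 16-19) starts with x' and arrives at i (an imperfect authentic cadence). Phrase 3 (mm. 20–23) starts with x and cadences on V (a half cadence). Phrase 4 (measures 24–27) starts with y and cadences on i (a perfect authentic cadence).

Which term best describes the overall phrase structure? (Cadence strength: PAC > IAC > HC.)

parallel double period

Four phrases in two halves: the first half (measures 12–19) ends with an imperfect authentic cadence, the second (bars 20–27) with a perfect authentic cadence — a large antecedent–consequent pair, i.e. a double period.
Phrase 3 begins with the same material as phrase 1, making it parallel.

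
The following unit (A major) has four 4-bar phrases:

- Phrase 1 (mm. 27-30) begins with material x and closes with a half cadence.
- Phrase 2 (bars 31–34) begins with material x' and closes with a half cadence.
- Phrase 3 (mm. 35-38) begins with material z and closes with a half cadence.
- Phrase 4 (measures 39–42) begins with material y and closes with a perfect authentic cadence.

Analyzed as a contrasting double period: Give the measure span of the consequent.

In a double period the four phrases pair into a large antecedent (phrases 1–2, ending half cadence) and a large consequent (phrases 3–4, ending perfect authentic cadence). The consequent spans measures 35–42.

measures 35–42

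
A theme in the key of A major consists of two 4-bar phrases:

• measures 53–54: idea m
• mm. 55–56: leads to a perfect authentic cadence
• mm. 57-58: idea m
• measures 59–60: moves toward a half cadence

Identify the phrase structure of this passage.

The second phrase closes with a half cadence, which is not stronger than the first phrase's perfect authentic cadence; without a weak→strong cadential pair there is no antecedent–consequent relationship, so this is a phrase group rather than a period.

phrase group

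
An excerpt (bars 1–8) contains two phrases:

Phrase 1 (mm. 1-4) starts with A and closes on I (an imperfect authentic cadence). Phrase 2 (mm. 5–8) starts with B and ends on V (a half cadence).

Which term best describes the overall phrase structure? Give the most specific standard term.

phrase group

The second phrase closes with a half cadence, which is not stronger than the first phrase's imperfect authentic cadence; without a weak→strong cadential pair there is no antecedent–consequent relationship, so this is a phrase group rather than a period.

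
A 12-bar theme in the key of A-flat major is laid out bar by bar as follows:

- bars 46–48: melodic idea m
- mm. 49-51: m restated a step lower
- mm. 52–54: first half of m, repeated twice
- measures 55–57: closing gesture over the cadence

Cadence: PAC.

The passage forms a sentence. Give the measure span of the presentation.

measures 46–51

The presentation of a sentence is the basic idea (bars 46-48) plus its repetition (bars 49-51); the presentation is therefore measures 46–51.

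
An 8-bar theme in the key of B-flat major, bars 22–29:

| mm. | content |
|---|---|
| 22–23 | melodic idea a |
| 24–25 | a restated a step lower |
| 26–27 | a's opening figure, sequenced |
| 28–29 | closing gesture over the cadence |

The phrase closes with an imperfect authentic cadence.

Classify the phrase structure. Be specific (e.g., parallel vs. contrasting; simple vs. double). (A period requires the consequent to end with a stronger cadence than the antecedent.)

Basic idea (mm. 22–23) + its repetition (measures 24–25) form the presentation; fragmentation and cadence (mm. 26–29) form the continuation — the 8-bar whole is a sentence.

sentence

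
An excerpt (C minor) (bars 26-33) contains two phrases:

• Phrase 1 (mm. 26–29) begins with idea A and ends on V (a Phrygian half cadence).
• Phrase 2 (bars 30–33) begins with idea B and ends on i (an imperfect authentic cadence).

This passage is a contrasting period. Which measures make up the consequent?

measures 30–33

The antecedent is the phrase ending with the weaker cadence (Phrygian half cadence, phrase 1) and the consequent the one ending more conclusively (imperfect authentic cadence, phrase 2); the consequent is bars 30-33.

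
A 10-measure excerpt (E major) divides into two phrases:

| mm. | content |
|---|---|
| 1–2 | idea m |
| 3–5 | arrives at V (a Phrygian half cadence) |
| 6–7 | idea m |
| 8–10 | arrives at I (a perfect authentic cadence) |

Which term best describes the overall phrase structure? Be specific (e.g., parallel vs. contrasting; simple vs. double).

parallel period

Phrase 1 ends with a Phrygian half cadence (weaker) and phrase 2 with a perfect authentic cadence (stronger): antecedent + consequent = a period.
The two phrases open with the same material (m / m), so the period is parallel.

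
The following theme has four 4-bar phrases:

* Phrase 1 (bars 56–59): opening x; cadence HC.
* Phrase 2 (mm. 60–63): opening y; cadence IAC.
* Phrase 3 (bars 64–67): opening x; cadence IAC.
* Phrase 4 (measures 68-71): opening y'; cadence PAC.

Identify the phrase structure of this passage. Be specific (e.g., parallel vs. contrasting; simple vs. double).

Four phrases in two halves: the first half (measures 56–63) ends with an imperfect authentic cadence, the second (mm. 64-71) with a perfect authentic cadence — a large antecedent–consequent pair, i.e. a double period.
Phrase 3 begins with the same material as phrase 1, making it parallel.

parallel double period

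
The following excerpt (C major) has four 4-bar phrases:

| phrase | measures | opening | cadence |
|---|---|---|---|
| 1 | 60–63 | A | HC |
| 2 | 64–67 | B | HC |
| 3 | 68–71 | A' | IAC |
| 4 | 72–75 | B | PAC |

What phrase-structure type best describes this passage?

Four phrases in two halves: the first half (measures 60–67) ends with a half cadence, the second (bars 68-75) with a perfect authentic cadence — a large antecedent–consequent pair, i.e. a double period.
Phrase 3 begins with the same material as phrase 1, making it parallel.

parallel double period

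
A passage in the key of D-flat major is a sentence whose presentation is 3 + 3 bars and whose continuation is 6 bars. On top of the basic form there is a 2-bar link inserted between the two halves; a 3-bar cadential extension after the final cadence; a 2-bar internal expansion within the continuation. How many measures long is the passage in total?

Basic sentence: 3 + 3 + 6 = 12 bars.
12 (basic form) + 2 (link) + 3 (cadential extension) + 2 (internal expansion) = 19.

19 measures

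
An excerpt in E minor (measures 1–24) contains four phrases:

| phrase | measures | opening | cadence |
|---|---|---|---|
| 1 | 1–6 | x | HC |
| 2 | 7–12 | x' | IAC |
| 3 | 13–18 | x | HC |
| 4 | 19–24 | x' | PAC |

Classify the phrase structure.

parallel double period

Four phrases in two halves: the first half (mm. 1-12) ends with an imperfect authentic cadence, the second (mm. 13-24) with a perfect authentic cadence — a large antecedent–consequent pair, i.e. a double period.
Phrase 3 begins with the same material as phrase 1, making it parallel.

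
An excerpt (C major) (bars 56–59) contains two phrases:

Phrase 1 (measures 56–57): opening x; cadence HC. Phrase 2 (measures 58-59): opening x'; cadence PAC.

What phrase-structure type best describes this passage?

parallel period

Phrase 1 ends with a half cadence (weaker) and phrase 2 with a perfect authentic cadence (stronger): antecedent + consequent = a period.
The two phrases open with the same material (x / x'), so the period is parallel.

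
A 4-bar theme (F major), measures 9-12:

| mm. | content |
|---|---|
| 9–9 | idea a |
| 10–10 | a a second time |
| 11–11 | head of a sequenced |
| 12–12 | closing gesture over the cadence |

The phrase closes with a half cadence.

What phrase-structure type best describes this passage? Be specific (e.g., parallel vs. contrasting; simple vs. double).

Basic idea (bar 9) + its repetition (bar 10) form the presentation; fragmentation and cadence (mm. 11-12) form the continuation — the 4-bar whole is a sentence.

sentence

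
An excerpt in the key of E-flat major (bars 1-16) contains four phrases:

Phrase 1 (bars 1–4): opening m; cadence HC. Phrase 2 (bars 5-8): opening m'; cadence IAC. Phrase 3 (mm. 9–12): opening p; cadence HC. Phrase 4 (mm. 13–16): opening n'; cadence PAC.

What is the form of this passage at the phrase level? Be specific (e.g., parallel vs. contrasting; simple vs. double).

Four phrases in two halves: the first half (measures 1-8) ends with an imperfect authentic cadence, the second (mm. 9-16) with a perfect authentic cadence — a large antecedent–consequent pair, i.e. a double period.
Phrase 3 begins with different material from phrase 1, making it contrasting.

contrasting double period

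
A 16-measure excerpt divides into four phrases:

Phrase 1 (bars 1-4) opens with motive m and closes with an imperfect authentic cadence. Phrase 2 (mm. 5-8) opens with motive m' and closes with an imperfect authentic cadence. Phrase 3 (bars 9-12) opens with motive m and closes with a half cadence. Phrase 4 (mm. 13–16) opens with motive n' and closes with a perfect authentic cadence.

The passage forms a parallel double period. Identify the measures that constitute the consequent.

measures 9–16

In a double period the four phrases pair into a large antecedent (phrases 1–2, ending imperfect authentic cadence) and a large consequent (phrases 3–4, ending perfect authentic cadence). The consequent spans mm. 9–16.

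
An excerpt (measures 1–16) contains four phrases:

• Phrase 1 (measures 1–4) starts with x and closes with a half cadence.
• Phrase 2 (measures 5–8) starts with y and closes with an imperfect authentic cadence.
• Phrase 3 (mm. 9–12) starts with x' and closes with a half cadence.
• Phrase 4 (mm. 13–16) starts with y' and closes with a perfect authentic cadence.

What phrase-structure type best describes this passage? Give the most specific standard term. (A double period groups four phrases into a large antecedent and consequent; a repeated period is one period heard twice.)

Four phrases in two halves: the first half (bars 1-8) ends with an imperfect authentic cadence, the second (bars 9-16) with a perfect authentic cadence — a large antecedent–consequent pair, i.e. a double period.
Phrase 3 begins with the same material as phrase 1, making it parallel.

parallel double period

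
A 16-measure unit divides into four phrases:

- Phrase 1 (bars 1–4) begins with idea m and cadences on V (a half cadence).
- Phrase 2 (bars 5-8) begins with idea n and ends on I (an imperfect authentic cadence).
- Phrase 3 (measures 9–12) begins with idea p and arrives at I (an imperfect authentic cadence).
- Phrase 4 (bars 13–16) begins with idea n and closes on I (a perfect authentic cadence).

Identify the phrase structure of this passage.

contrasting double period

Four phrases in two halves: the first half (mm. 1–8) ends with an imperfect authentic cadence, the second (bars 9–16) with a perfect authentic cadence — a large antecedent–consequent pair, i.e. a double period.
Phrase 3 begins with different material from phrase 1, making it contrasting.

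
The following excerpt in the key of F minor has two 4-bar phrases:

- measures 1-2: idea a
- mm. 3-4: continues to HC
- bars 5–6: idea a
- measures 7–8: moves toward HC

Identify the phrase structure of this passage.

repeated phrase

Both phrases have the same opening (a) and the same cadence (half cadence): the second is a restatement, not a consequent, so this is a repeated phrase rather than a period.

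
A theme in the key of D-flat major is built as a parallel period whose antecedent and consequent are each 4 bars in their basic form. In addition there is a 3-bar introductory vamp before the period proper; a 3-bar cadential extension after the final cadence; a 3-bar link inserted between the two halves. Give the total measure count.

17 measures

Basic parallel period: 4 + 4 = 8 bars.
8 (basic form) + 3 (introduction) + 3 (cadential extension) + 3 (link) = 17.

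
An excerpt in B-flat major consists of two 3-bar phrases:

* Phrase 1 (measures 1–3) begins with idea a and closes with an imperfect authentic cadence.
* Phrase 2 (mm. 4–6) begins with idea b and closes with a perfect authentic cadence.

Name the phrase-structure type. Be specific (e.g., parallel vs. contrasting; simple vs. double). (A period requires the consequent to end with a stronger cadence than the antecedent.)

contrasting period

Phrase 1 ends with an imperfect authentic cadence (weaker) and phrase 2 with a perfect authentic cadence (stronger): antecedent + consequent = a period.
The two phrases open with different material (a / b), so the period is contrasting.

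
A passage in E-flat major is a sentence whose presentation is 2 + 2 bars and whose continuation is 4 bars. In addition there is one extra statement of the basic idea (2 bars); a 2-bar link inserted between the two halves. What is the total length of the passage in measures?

12 measures

Basic sentence: 2 + 2 + 4 = 8 bars.
8 (basic form) + 2 (extra statement) + 2 (link) = 12.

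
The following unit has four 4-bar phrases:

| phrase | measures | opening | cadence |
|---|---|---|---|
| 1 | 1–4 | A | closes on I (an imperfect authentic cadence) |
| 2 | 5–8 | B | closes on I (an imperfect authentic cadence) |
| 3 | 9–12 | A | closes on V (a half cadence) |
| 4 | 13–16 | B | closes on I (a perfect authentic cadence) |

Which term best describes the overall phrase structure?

parallel double period

Four phrases in two halves: the first half (measures 1–8) ends with an imperfect authentic cadence, the second (bars 9-16) with a perfect authentic cadence — a large antecedent–consequent pair, i.e. a double period.
Phrase 3 begins with the same material as phrase 1, making it parallel.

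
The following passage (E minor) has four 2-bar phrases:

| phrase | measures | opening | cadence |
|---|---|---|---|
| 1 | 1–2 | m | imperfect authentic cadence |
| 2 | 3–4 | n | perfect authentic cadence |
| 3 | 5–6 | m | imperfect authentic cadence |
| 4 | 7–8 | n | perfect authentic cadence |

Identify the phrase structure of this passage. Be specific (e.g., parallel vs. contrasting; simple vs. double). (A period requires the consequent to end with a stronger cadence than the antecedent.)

The cadence pattern IAC–PAC–IAC–PAC is weak–strong twice, and phrases 3–4 restate phrases 1–2: a period heard twice, not a double period (which would end weakly at phrase 2).

repeated period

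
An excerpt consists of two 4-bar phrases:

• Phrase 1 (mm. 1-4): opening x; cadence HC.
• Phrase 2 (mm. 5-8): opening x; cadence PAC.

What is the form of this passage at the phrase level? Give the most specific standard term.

Phrase 1 ends with a half cadence (weaker) and phrase 2 with a perfect authentic cadence (stronger): antecedent + consequent = a period.
The two phrases open with the same material (x / x), so the period is parallel.

parallel period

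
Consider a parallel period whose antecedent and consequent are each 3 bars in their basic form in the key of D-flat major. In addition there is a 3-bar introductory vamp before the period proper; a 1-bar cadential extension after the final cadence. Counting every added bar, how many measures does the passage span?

10 measures

Basic parallel period: 3 + 3 = 6 bars.
6 (basic form) + 3 (introduction) + 1 (cadential extension) = 10.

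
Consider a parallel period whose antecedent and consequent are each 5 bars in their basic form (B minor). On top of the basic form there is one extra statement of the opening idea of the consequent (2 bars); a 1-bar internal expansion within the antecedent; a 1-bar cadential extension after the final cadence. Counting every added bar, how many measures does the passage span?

14 measures

Basic parallel period: 5 + 5 = 10 bars.
10 (basic form) + 2 (extra statement) + 1 (internal expansion) + 1 (cadential extension) = 14.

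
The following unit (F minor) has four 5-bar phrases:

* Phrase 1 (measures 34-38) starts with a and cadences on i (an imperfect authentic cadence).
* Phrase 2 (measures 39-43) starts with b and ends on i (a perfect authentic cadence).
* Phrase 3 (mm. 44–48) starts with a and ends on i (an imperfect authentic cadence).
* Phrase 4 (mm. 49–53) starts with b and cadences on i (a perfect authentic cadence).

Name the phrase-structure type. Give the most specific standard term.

repeated period

The cadence pattern IAC–PAC–IAC–PAC is weak–strong twice, and phrases 3–4 restate phrases 1–2: a period heard twice, not a double period (which would end weakly at phrase 2).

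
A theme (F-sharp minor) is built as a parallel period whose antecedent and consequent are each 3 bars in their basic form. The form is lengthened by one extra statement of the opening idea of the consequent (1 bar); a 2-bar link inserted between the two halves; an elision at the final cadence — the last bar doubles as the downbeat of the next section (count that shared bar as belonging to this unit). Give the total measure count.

Basic parallel period: 3 + 3 = 6 bars.
6 (basic form) + 1 (extra statement) + 2 (link) = 9.
The elision shares a bar with the next section but does not change this unit's count.

9 measures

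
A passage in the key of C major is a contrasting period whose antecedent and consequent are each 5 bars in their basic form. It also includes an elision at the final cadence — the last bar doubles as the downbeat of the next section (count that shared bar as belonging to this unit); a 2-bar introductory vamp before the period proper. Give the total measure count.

12 measures

Basic contrasting period: 5 + 5 = 10 bars.
10 (basic form) + 2 (introduction) = 12.
The elision shares a bar with the next section but does not change this unit's count.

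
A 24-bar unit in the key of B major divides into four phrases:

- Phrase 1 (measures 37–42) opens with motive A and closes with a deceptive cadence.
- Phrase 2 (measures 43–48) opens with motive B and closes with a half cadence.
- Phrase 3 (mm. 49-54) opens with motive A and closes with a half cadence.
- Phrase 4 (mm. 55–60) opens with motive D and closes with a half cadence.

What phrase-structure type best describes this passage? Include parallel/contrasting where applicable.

Phrase 4 ends with a half cadence, no stronger than phrase 2's half cadence, so the four phrases do not form a double period; nor do phrases 3–4 duplicate 1–2, so it is not a repeated period. With no phrase reaching a conclusive cadence, the passage is a phrase group.

phrase group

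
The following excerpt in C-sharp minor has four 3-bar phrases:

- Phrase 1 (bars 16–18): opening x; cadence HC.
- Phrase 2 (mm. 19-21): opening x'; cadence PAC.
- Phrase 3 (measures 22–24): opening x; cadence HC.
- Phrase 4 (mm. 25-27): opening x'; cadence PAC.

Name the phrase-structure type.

The cadence pattern HC–PAC–HC–PAC is weak–strong twice, and phrases 3–4 restate phrases 1–2: a period heard twice, not a double period (which would end weakly at phrase 2).

repeated period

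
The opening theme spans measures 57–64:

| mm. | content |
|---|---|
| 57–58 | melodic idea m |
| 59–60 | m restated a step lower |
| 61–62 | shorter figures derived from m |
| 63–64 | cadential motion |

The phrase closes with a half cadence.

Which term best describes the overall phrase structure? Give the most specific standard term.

sentence

Basic idea (mm. 57–58) + its repetition (mm. 59–60) form the presentation; fragmentation and cadence (mm. 61-64) form the continuation — the 8-bar whole is a sentence.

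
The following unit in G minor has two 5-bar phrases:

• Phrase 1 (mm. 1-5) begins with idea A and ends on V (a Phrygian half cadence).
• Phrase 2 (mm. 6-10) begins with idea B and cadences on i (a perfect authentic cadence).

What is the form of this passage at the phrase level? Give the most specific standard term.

Phrase 1 ends with a Phrygian half cadence (weaker) and phrase 2 with a perfect authentic cadence (stronger): antecedent + consequent = a period.
The two phrases open with different material (A / B), so the period is contrasting.

contrasting period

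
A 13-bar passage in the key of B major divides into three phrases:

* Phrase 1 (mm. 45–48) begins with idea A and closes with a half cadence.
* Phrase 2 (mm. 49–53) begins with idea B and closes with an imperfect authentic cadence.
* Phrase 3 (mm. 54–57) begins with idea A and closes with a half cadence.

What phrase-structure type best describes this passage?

The final phrase closes with a half cadence, which is not stronger than the preceding imperfect authentic cadence; the 3 phrases lack an overall antecedent–consequent design and so form a phrase group.

phrase group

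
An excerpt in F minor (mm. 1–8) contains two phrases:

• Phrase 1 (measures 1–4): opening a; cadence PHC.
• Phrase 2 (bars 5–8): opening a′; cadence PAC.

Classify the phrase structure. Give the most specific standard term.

Phrase 1 ends with a Phrygian half cadence (weaker) and phrase 2 with a perfect authentic cadence (stronger): antecedent + consequent = a period.
The two phrases open with the same material (a / a′), so the period is parallel.

parallel period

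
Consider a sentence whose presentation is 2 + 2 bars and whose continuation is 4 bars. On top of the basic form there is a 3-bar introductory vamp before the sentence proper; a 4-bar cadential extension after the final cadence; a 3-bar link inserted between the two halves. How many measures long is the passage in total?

Basic sentence: 2 + 2 + 4 = 8 bars.
8 (basic form) + 3 (introduction) + 4 (cadential extension) + 3 (link) = 18.

18 measures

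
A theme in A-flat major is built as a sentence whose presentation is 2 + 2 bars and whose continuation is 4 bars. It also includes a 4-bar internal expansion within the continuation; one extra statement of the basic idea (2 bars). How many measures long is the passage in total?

14 measures

Basic sentence: 2 + 2 + 4 = 8 bars.
8 (basic form) + 4 (internal expansion) + 2 (extra statement) = 14.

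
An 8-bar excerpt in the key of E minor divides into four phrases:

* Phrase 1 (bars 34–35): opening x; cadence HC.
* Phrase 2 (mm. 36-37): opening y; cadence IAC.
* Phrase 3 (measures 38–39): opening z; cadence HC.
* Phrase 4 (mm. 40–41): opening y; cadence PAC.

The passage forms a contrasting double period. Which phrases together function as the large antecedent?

phrases 1 and 2

In a double period the first pair of phrases (ending imperfect authentic cadence) is the large antecedent and the second pair (ending perfect authentic cadence) is the large consequent; the antecedent is phrases 1 and 2.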